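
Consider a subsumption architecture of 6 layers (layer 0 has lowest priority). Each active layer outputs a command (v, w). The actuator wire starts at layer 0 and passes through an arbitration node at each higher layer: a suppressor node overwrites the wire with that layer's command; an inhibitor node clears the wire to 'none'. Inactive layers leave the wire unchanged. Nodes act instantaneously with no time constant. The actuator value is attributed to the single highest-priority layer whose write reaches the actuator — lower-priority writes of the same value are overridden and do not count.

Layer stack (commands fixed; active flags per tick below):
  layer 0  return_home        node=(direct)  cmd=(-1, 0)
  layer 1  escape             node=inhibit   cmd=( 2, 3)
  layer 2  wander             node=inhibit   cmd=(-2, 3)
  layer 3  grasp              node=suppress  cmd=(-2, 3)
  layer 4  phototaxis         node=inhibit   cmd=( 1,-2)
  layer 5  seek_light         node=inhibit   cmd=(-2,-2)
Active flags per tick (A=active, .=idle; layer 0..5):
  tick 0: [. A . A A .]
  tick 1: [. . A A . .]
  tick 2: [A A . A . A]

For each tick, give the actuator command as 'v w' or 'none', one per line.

none
-2 3
none

tick 0:
  [0] return_home off; wire := none
  [1] escape on (inhibit); wire := none
  [2] wander off; pass none
  [3] grasp on (suppress); wire := (-2, 3)
  [4] phototaxis on (inhibit); wire := none
  [5] seek_light off; pass none
  output none
tick 1:
  [0] return_home off; wire := none
  [1] escape off; pass none
  [2] wander on (inhibit); wire := none
  [3] grasp on (suppress); wire := (-2, 3)
  [4] phototaxis off; pass (-2, 3)
  [5] seek_light off; pass (-2, 3)
  output (-2, 3)
tick 2:
  [0] return_home on; wire := (-1, 0)
  [1] escape on (inhibit); wire := none
  [2] wander off; pass none
  [3] grasp on (suppress); wire := (-2, 3)
  [4] phototaxis off; pass (-2, 3)
  [5] seek_light on (inhibit); wire := none
  output none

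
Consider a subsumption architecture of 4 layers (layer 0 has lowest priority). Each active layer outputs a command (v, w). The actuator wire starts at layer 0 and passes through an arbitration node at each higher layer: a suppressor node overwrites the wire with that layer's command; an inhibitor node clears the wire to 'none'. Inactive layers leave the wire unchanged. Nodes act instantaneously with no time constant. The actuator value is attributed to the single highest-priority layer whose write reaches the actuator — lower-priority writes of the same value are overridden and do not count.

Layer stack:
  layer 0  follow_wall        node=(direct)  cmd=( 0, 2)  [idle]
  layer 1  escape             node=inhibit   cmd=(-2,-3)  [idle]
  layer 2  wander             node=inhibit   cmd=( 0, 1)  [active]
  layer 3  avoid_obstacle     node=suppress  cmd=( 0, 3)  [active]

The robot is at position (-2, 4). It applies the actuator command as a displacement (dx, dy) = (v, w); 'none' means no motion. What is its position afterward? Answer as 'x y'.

-2 7

layer 0 (follow_wall) idle — none
layer 1 (escape) idle — unchanged: none
layer 2 (wander) active — inhibits: none
layer 3 (avoid_obstacle) active — suppresses: (0, 3)
→ actuator (0, 3)
position: (-2, 4) + (0, 3) = (-2, 7)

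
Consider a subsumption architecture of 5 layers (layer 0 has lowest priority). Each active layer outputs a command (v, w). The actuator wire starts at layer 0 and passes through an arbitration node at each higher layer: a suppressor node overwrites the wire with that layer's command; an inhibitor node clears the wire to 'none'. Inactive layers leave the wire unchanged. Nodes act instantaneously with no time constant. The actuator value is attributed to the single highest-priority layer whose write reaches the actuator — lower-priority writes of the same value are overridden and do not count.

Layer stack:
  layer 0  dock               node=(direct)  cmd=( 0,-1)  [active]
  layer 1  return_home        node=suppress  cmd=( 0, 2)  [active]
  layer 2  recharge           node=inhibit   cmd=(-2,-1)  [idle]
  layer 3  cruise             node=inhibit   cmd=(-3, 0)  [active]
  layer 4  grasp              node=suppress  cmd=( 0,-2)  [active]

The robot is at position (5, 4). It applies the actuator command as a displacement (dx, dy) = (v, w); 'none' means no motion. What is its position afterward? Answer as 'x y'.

layer 0 (dock) active — direct: (0, -1)
layer 1 (return_home) active — suppresses: (0, 2)
layer 2 (recharge) idle — unchanged: (0, 2)
layer 3 (cruise) active — inhibits: none
layer 4 (grasp) active — suppresses: (0, -2)
→ actuator (0, -2)
position: (5, 4) + (0, -2) = (5, 2)

5 2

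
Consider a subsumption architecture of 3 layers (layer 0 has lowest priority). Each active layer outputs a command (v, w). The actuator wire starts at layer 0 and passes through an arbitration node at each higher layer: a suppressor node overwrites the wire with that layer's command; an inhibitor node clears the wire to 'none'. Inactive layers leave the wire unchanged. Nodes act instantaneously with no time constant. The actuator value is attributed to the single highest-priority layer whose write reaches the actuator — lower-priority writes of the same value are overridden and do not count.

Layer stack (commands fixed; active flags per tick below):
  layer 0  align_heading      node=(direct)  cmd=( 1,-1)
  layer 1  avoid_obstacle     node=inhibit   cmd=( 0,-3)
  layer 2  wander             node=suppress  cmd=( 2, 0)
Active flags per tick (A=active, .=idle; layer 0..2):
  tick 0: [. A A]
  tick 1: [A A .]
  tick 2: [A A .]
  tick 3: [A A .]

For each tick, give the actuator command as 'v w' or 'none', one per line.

2 0
none
none
none

tick 0:
  layer 0 (align_heading) idle — none
  layer 1 (avoid_obstacle) active — inhibits: none
  layer 2 (wander) active — suppresses: (2, 0)
  → actuator (2, 0)
tick 1:
  layer 0 (align_heading) active — direct: (1, -1)
  layer 1 (avoid_obstacle) active — inhibits: none
  layer 2 (wander) idle — unchanged: none
  → actuator none
tick 2:
  layer 0 (align_heading) active — direct: (1, -1)
  layer 1 (avoid_obstacle) active — inhibits: none
  layer 2 (wander) idle — unchanged: none
  → actuator none
tick 3:
  layer 0 (align_heading) active — direct: (1, -1)
  layer 1 (avoid_obstacle) active — inhibits: none
  layer 2 (wander) idle — unchanged: none
  → actuator none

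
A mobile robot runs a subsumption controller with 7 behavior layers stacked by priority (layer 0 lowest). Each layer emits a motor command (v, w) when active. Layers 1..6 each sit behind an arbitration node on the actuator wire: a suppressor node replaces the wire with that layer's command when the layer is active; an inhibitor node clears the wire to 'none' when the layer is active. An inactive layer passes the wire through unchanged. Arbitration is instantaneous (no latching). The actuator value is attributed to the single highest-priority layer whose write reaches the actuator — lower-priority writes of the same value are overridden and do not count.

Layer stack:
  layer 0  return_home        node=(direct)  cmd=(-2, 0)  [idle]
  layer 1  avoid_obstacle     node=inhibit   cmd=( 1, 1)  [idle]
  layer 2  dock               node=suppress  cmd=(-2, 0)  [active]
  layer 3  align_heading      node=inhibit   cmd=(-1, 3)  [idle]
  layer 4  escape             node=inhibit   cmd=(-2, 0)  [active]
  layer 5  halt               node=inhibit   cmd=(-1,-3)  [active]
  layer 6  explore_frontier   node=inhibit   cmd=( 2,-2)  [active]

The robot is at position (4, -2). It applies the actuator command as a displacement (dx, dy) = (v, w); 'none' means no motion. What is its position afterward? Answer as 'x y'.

4 -2

[0] return_home off; wire := none
[1] avoid_obstacle off; pass none
[2] dock on (suppress); wire := (-2, 0)
[3] align_heading off; pass (-2, 0)
[4] escape on (inhibit); wire := none
[5] halt on (inhibit); wire := none
[6] explore_frontier on (inhibit); wire := none
output none
position: (4, -2) + none = (4, -2)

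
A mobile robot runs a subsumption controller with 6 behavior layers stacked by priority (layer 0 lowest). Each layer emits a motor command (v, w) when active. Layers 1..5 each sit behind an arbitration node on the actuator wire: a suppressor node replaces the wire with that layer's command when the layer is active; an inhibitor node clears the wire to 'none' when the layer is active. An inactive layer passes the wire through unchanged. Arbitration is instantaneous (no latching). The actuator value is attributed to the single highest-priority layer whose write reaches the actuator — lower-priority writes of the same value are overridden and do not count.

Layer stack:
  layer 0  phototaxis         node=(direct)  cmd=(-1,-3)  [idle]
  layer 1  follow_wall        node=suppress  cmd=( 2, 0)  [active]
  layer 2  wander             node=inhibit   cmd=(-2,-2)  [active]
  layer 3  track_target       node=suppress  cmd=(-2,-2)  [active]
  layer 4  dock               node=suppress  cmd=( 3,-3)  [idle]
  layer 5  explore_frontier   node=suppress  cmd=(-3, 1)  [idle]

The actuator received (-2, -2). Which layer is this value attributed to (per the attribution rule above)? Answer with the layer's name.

layer 0 (phototaxis) idle — none
layer 1 (follow_wall) active — suppresses: (2, 0)
layer 2 (wander) active — inhibits: none
layer 3 (track_target) active — suppresses: (-2, -2)
layer 4 (dock) idle — unchanged: (-2, -2)
layer 5 (explore_frontier) idle — unchanged: (-2, -2)
→ actuator (-2, -2)
last writer: layer 3 = track_target

track_target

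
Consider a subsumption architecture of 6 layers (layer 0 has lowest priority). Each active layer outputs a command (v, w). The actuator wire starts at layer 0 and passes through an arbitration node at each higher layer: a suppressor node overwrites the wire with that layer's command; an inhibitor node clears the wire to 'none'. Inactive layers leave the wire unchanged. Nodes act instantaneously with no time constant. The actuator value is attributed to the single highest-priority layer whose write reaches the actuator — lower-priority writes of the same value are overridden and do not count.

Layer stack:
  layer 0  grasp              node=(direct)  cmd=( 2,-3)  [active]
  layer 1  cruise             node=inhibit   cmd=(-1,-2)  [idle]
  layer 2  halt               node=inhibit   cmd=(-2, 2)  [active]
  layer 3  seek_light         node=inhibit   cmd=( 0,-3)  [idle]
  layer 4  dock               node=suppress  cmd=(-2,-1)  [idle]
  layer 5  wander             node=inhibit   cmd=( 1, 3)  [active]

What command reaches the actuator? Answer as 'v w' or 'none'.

L0 grasp: active, feeds wire = (2, -3)
L1 cruise: idle → wire stays (2, -3)
L2 halt: active, inhibitor → wire = none
L3 seek_light: idle → wire stays none
L4 dock: idle → wire stays none
L5 wander: active, inhibitor → wire = none
actuator = none

none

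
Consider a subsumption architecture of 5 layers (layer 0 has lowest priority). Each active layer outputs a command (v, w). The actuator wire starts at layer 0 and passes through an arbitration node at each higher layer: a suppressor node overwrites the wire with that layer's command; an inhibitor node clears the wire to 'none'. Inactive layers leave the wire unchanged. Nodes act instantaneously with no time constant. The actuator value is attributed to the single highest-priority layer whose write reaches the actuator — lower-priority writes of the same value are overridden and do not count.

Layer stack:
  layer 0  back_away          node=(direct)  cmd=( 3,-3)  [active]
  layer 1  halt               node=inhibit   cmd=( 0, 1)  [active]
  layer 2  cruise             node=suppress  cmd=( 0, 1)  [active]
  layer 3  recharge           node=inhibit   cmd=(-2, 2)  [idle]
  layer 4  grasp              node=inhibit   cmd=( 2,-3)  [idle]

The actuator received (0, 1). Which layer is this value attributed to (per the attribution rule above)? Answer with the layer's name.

cruise

layer 0 (back_away) active — direct: (3, -3)
layer 1 (halt) active — inhibits: none
layer 2 (cruise) active — suppresses: (0, 1)
layer 3 (recharge) idle — unchanged: (0, 1)
layer 4 (grasp) idle — unchanged: (0, 1)
→ actuator (0, 1)
last writer: layer 2 = cruise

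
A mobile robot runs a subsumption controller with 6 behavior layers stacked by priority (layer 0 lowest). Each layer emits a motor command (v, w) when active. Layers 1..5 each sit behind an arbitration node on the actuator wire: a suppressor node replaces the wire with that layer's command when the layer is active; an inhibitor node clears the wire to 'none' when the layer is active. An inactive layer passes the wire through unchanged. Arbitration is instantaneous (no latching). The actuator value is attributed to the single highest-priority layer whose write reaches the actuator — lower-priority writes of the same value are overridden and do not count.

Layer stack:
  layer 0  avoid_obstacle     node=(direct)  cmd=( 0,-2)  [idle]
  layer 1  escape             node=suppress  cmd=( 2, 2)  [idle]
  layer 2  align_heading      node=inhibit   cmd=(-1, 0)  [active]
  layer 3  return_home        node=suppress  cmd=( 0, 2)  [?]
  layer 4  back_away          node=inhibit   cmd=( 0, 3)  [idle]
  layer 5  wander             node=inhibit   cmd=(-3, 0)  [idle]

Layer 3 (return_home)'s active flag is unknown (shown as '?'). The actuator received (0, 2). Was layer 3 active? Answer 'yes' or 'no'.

If layer 3 is active=yes:
  actuator would be (0, 2)
If layer 3 is active=no:
  actuator would be none
Observed (0, 2), so layer 3 was active.

yes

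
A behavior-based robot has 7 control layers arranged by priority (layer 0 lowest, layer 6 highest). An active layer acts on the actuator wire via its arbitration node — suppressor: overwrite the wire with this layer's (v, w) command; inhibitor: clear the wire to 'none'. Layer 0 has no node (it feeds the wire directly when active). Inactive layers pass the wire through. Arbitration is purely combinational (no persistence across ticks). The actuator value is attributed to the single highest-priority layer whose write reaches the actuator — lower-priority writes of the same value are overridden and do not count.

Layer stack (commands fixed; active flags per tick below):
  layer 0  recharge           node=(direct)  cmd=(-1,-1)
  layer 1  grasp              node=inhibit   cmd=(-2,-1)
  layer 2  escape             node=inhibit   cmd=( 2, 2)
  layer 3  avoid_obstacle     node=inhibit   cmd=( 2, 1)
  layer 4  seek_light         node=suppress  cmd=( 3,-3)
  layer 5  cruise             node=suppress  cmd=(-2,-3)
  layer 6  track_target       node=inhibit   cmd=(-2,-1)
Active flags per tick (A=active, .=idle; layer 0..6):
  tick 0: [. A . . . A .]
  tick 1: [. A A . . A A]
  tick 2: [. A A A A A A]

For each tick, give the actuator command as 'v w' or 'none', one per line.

-2 -3
none
none

tick 0:
  [0] recharge off; wire := none
  [1] grasp on (inhibit); wire := none
  [2] escape off; pass none
  [3] avoid_obstacle off; pass none
  [4] seek_light off; pass none
  [5] cruise on (suppress); wire := (-2, -3)
  [6] track_target off; pass (-2, -3)
  output (-2, -3)
tick 1:
  [0] recharge off; wire := none
  [1] grasp on (inhibit); wire := none
  [2] escape on (inhibit); wire := none
  [3] avoid_obstacle off; pass none
  [4] seek_light off; pass none
  [5] cruise on (suppress); wire := (-2, -3)
  [6] track_target on (inhibit); wire := none
  output none
tick 2:
  [0] recharge off; wire := none
  [1] grasp on (inhibit); wire := none
  [2] escape on (inhibit); wire := none
  [3] avoid_obstacle on (inhibit); wire := none
  [4] seek_light on (suppress); wire := (3, -3)
  [5] cruise on (suppress); wire := (-2, -3)
  [6] track_target on (inhibit); wire := none
  output none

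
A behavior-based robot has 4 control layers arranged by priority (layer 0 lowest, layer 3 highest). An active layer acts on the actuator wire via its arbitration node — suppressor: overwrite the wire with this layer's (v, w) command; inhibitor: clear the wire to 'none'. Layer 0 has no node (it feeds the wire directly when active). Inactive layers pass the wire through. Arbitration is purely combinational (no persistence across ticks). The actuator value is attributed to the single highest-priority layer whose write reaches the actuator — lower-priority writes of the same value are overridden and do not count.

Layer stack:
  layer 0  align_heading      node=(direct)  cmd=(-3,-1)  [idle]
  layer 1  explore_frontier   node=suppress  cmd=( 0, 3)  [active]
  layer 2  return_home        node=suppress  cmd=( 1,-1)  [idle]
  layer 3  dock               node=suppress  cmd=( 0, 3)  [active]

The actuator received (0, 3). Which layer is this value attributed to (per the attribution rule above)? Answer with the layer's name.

layer 0 (align_heading) idle — none
layer 1 (explore_frontier) active — suppresses: (0, 3)
layer 2 (return_home) idle — unchanged: (0, 3)
layer 3 (dock) active — suppresses: (0, 3)
→ actuator (0, 3)
last writer: layer 3 = dock

dock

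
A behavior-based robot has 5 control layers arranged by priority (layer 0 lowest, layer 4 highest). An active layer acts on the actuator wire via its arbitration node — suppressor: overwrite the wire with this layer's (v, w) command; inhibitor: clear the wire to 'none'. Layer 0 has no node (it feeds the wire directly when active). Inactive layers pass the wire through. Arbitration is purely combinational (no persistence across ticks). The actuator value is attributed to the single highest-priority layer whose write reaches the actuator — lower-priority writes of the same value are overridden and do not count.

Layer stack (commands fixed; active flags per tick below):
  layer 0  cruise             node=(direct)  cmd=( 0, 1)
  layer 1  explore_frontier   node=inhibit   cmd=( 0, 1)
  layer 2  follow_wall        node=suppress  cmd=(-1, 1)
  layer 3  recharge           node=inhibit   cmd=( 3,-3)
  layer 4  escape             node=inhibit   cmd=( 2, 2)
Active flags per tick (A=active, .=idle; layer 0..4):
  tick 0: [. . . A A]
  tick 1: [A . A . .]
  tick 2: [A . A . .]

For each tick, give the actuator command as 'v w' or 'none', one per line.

tick 0:
  layer 0 (cruise) idle — none
  layer 1 (explore_frontier) idle — unchanged: none
  layer 2 (follow_wall) idle — unchanged: none
  layer 3 (recharge) active — inhibits: none
  layer 4 (escape) active — inhibits: none
  → actuator none
tick 1:
  layer 0 (cruise) active — direct: (0, 1)
  layer 1 (explore_frontier) idle — unchanged: (0, 1)
  layer 2 (follow_wall) active — suppresses: (-1, 1)
  layer 3 (recharge) idle — unchanged: (-1, 1)
  layer 4 (escape) idle — unchanged: (-1, 1)
  → actuator (-1, 1)
tick 2:
  layer 0 (cruise) active — direct: (0, 1)
  layer 1 (explore_frontier) idle — unchanged: (0, 1)
  layer 2 (follow_wall) active — suppresses: (-1, 1)
  layer 3 (recharge) idle — unchanged: (-1, 1)
  layer 4 (escape) idle — unchanged: (-1, 1)
  → actuator (-1, 1)

none
-1 1
-1 1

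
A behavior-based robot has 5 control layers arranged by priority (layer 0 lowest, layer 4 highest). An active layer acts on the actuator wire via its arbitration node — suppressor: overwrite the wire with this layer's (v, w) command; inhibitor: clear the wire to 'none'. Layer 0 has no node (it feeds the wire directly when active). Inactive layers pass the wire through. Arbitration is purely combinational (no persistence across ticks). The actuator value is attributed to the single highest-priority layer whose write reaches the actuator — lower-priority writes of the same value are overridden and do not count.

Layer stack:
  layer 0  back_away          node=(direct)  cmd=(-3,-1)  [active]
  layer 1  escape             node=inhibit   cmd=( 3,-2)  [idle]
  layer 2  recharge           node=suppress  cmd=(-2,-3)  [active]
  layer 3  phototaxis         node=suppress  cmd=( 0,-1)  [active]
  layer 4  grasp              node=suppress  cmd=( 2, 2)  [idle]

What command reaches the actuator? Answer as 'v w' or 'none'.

[0] back_away on; wire := (-3, -1)
[1] escape off; pass (-3, -1)
[2] recharge on (suppress); wire := (-2, -3)
[3] phototaxis on (suppress); wire := (0, -1)
[4] grasp off; pass (0, -1)
output (0, -1)

0 -1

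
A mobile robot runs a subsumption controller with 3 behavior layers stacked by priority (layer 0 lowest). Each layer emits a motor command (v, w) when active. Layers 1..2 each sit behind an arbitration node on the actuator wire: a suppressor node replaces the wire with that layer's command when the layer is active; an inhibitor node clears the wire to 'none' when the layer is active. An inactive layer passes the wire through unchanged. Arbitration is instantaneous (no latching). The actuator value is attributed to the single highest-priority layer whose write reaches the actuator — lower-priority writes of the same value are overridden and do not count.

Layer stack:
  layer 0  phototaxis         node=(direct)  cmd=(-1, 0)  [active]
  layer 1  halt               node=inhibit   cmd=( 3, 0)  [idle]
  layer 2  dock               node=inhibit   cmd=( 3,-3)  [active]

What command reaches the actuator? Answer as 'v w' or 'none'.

none

L0 phototaxis: active, feeds wire = (-1, 0)
L1 halt: idle → wire stays (-1, 0)
L2 dock: active, inhibitor → wire = none
actuator = none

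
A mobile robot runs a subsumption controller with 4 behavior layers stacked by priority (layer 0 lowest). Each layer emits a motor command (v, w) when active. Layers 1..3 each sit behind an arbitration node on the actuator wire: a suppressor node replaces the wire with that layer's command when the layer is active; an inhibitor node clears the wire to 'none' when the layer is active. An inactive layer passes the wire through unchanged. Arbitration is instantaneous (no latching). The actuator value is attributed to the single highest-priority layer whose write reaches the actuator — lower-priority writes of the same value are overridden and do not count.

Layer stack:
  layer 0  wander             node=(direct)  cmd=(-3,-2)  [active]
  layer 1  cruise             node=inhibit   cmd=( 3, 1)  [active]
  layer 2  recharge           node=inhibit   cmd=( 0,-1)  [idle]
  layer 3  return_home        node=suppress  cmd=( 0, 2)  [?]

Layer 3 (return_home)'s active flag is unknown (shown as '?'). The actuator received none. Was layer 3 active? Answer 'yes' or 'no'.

no

If layer 3 is active=yes:
  actuator would be (0, 2)
If layer 3 is active=no:
  actuator would be none
Observed none, so layer 3 was idle.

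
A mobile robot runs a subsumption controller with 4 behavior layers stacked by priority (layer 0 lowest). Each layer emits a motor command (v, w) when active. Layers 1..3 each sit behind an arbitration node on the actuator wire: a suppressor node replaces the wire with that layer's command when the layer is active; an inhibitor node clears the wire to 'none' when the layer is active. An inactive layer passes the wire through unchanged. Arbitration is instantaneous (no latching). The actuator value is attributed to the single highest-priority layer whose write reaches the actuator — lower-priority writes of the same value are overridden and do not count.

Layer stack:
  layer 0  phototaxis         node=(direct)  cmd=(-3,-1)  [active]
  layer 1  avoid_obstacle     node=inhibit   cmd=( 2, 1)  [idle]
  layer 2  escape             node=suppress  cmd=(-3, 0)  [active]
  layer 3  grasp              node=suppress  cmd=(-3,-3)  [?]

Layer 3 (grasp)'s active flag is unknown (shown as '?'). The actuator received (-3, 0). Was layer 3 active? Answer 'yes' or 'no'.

no

If layer 3 is active=yes:
  actuator would be (-3, -3)
If layer 3 is active=no:
  actuator would be (-3, 0)
Observed (-3, 0), so layer 3 was idle.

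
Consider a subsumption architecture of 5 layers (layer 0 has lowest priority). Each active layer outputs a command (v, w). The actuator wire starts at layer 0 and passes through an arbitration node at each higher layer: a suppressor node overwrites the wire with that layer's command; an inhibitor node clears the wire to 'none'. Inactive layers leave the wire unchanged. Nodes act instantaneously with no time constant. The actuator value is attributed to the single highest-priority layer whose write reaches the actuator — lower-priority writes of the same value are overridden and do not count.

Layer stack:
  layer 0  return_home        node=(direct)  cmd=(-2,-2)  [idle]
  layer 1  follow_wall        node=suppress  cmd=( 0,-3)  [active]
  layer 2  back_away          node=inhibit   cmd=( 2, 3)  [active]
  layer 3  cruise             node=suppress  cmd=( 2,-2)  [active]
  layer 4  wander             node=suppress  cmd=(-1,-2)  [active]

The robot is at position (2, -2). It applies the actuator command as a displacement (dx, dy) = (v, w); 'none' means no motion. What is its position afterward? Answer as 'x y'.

L0 return_home: idle → wire = none
L1 follow_wall: active, suppressor → wire = (0, -3)
L2 back_away: active, inhibitor → wire = none
L3 cruise: active, suppressor → wire = (2, -2)
L4 wander: active, suppressor → wire = (-1, -2)
actuator = (-1, -2)
position: (2, -2) + (-1, -2) = (1, -4)

1 -4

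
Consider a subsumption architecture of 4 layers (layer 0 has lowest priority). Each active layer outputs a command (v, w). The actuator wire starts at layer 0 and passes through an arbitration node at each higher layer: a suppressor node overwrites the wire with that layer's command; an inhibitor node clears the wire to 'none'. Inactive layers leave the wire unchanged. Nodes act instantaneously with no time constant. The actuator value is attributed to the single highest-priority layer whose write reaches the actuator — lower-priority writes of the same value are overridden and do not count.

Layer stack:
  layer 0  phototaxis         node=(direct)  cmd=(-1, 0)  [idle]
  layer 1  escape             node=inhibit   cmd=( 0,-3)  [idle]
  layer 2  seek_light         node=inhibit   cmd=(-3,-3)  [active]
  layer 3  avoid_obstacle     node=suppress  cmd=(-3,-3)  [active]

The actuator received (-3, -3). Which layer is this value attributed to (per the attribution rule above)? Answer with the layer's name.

avoid_obstacle

layer 0 (phototaxis) idle — none
layer 1 (escape) idle — unchanged: none
layer 2 (seek_light) active — inhibits: none
layer 3 (avoid_obstacle) active — suppresses: (-3, -3)
→ actuator (-3, -3)
last writer: layer 3 = avoid_obstacle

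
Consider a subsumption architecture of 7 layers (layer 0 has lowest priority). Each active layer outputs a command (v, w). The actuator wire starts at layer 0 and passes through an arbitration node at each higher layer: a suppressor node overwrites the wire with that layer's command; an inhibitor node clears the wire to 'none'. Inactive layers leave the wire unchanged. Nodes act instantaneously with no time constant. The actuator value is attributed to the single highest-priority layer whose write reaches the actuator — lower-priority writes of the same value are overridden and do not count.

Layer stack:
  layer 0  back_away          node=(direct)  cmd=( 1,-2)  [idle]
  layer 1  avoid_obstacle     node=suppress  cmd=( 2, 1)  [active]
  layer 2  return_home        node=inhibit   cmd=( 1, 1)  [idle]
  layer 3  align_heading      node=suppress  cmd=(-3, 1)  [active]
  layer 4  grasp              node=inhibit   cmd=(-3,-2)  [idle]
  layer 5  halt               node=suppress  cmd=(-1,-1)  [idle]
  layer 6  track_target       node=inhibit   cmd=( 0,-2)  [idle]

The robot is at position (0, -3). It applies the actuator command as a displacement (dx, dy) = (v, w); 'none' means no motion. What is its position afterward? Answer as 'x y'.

layer 0 (back_away) idle — none
layer 1 (avoid_obstacle) active — suppresses: (2, 1)
layer 2 (return_home) idle — unchanged: (2, 1)
layer 3 (align_heading) active — suppresses: (-3, 1)
layer 4 (grasp) idle — unchanged: (-3, 1)
layer 5 (halt) idle — unchanged: (-3, 1)
layer 6 (track_target) idle — unchanged: (-3, 1)
→ actuator (-3, 1)
position: (0, -3) + (-3, 1) = (-3, -2)

-3 -2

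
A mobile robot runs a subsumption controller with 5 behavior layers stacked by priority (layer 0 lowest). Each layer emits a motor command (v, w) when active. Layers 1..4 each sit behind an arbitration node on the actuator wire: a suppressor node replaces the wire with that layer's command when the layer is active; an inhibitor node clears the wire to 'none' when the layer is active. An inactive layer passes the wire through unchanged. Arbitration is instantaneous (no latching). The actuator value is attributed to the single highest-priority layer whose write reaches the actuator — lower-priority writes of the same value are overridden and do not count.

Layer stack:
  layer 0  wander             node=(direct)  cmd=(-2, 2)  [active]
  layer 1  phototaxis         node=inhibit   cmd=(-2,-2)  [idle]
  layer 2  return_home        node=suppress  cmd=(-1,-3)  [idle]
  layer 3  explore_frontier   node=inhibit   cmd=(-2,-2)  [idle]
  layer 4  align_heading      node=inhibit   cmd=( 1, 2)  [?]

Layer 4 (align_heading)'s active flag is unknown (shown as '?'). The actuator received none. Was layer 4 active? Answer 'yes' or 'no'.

yes

If layer 4 is active=yes:
  actuator would be none
If layer 4 is active=no:
  actuator would be (-2, 2)
Observed none, so layer 4 was active.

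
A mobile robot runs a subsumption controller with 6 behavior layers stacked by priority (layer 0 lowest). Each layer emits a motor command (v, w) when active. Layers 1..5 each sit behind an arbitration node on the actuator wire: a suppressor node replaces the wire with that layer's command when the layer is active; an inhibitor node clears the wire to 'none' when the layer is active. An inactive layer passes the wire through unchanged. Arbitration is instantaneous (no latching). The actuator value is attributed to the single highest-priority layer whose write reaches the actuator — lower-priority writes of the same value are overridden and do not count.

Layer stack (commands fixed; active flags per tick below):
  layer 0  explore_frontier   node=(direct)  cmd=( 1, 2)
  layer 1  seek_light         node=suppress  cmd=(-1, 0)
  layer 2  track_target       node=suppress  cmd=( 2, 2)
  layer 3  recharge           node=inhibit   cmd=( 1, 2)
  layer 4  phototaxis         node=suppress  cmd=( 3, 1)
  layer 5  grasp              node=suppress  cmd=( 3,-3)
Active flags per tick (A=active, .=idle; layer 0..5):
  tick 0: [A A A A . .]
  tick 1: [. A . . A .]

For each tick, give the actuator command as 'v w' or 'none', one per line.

tick 0:
  layer 0 (explore_frontier) active — direct: (1, 2)
  layer 1 (seek_light) active — suppresses: (-1, 0)
  layer 2 (track_target) active — suppresses: (2, 2)
  layer 3 (recharge) active — inhibits: none
  layer 4 (phototaxis) idle — unchanged: none
  layer 5 (grasp) idle — unchanged: none
  → actuator none
tick 1:
  layer 0 (explore_frontier) idle — none
  layer 1 (seek_light) active — suppresses: (-1, 0)
  layer 2 (track_target) idle — unchanged: (-1, 0)
  layer 3 (recharge) idle — unchanged: (-1, 0)
  layer 4 (phototaxis) active — suppresses: (3, 1)
  layer 5 (grasp) idle — unchanged: (3, 1)
  → actuator (3, 1)

none
3 1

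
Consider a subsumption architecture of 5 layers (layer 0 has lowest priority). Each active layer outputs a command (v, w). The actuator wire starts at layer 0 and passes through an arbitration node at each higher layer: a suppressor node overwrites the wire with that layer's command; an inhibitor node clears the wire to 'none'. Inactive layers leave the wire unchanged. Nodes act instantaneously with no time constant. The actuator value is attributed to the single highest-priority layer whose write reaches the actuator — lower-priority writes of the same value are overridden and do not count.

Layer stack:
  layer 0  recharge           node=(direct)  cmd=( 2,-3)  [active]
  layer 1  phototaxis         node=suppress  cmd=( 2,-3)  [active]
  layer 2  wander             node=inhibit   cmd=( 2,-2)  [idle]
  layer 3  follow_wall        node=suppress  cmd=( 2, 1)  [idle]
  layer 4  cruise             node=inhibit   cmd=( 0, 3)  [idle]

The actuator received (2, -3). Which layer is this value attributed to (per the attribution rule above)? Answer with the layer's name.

[0] recharge on; wire := (2, -3)
[1] phototaxis on (suppress); wire := (2, -3)
[2] wander off; pass (2, -3)
[3] follow_wall off; pass (2, -3)
[4] cruise off; pass (2, -3)
output (2, -3)
last writer: layer 1 = phototaxis

phototaxis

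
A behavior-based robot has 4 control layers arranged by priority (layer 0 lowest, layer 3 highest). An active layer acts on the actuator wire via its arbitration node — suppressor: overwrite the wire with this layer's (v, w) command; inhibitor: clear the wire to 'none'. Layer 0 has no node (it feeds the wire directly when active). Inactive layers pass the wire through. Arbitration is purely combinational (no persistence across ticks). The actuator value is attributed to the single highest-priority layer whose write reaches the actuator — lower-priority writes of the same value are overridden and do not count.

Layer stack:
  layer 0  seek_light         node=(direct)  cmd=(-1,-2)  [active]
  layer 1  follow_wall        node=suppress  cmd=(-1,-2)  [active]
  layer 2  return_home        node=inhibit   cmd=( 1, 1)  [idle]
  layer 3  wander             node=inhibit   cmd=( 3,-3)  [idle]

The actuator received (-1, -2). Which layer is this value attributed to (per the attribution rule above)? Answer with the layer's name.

layer 0 (seek_light) active — direct: (-1, -2)
layer 1 (follow_wall) active — suppresses: (-1, -2)
layer 2 (return_home) idle — unchanged: (-1, -2)
layer 3 (wander) idle — unchanged: (-1, -2)
→ actuator (-1, -2)
last writer: layer 1 = follow_wall

follow_wall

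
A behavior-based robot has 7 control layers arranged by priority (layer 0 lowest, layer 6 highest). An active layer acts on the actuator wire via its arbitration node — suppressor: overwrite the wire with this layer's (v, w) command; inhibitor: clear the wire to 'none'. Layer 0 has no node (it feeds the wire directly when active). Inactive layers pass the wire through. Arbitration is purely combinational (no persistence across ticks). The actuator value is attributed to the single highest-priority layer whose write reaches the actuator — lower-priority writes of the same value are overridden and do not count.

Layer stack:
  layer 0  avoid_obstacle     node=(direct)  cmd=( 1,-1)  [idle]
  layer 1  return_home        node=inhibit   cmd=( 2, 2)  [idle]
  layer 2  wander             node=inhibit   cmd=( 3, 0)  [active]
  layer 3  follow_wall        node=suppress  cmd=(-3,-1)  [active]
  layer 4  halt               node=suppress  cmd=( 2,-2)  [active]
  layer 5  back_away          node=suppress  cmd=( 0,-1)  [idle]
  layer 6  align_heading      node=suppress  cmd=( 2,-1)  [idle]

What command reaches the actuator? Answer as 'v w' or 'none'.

2 -2

[0] avoid_obstacle off; wire := none
[1] return_home off; pass none
[2] wander on (inhibit); wire := none
[3] follow_wall on (suppress); wire := (-3, -1)
[4] halt on (suppress); wire := (2, -2)
[5] back_away off; pass (2, -2)
[6] align_heading off; pass (2, -2)
output (2, -2)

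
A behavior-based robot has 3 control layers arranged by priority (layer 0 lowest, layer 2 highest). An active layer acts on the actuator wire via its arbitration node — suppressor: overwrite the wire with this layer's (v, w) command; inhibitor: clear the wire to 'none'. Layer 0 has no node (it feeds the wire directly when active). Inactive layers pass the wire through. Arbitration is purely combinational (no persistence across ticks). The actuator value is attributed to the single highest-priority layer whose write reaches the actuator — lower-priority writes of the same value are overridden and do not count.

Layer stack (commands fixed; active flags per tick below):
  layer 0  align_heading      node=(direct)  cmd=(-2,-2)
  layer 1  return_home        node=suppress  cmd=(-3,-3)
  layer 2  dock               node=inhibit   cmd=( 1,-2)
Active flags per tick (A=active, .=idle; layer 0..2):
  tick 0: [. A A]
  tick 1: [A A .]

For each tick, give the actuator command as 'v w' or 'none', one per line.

tick 0:
  [0] align_heading off; wire := none
  [1] return_home on (suppress); wire := (-3, -3)
  [2] dock on (inhibit); wire := none
  output none
tick 1:
  [0] align_heading on; wire := (-2, -2)
  [1] return_home on (suppress); wire := (-3, -3)
  [2] dock off; pass (-3, -3)
  output (-3, -3)

none
-3 -3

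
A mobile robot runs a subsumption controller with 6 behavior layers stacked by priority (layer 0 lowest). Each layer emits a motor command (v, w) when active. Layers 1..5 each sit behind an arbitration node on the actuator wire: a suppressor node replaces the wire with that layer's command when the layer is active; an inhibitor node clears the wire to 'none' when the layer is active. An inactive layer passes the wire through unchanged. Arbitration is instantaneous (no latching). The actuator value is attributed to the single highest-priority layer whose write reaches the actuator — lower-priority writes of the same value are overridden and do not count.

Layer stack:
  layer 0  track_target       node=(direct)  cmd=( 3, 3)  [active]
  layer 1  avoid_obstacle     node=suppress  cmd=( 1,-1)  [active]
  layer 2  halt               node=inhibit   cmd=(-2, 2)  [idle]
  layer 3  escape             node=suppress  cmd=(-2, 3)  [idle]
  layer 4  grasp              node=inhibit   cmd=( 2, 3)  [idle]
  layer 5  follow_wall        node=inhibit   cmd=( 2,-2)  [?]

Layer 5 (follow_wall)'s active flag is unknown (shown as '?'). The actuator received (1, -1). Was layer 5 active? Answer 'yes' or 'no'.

no

If layer 5 is active=yes:
  actuator would be none
If layer 5 is active=no:
  actuator would be (1, -1)
Observed (1, -1), so layer 5 was idle.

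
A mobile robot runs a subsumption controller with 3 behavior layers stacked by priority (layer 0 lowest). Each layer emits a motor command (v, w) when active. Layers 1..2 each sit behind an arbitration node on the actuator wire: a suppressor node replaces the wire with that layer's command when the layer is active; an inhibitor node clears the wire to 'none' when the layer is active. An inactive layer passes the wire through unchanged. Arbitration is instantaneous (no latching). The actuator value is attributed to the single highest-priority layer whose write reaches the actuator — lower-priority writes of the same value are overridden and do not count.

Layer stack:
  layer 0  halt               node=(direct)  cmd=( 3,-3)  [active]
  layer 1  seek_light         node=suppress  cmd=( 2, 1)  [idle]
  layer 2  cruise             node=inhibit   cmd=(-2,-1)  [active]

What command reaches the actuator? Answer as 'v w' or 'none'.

none

L0 halt: active, feeds wire = (3, -3)
L1 seek_light: idle → wire stays (3, -3)
L2 cruise: active, inhibitor → wire = none
actuator = none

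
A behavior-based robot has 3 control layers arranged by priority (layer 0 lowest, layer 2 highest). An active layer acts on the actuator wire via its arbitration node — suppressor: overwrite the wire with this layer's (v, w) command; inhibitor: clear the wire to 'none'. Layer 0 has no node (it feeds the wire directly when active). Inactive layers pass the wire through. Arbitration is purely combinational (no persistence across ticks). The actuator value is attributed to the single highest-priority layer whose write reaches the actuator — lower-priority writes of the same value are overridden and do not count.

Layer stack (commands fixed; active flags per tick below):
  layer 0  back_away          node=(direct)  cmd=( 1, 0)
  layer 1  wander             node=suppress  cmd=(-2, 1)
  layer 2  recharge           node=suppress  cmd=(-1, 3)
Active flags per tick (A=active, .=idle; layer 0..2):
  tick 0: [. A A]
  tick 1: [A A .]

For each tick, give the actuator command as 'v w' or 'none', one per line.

-1 3
-2 1

tick 0:
  L0 back_away: idle → wire = none
  L1 wander: active, suppressor → wire = (-2, 1)
  L2 recharge: active, suppressor → wire = (-1, 3)
  actuator = (-1, 3)
tick 1:
  L0 back_away: active, feeds wire = (1, 0)
  L1 wander: active, suppressor → wire = (-2, 1)
  L2 recharge: idle → wire stays (-2, 1)
  actuator = (-2, 1)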